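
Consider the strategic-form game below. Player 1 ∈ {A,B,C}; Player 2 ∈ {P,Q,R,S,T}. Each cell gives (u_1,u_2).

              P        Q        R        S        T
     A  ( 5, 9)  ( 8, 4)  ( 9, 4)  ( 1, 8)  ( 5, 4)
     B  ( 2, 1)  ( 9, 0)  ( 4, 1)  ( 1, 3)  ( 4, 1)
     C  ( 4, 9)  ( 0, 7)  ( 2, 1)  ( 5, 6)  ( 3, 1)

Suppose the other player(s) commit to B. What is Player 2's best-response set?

argmax u_2 = {S}

u_2(P vs B) = 1
u_2(Q vs B) = 0
u_2(R vs B) = 1
u_2(S vs B) = 3
u_2(T vs B) = 1
max payoff 3 at {S}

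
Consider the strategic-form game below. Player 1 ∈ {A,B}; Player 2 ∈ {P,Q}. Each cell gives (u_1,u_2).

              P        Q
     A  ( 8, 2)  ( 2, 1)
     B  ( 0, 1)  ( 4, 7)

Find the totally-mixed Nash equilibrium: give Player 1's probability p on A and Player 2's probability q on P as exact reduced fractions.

p=6/7, q=1/5

P1 indiff ⇒ q·8+(1-q)·2 = q·0+(1-q)·4 ⇒ q(8) = (1-q)(2) ⇒ q = 1/5
P2 indiff ⇒ p·2+(1-p)·1 = p·1+(1-p)·7 ⇒ p(1) = (1-p)(6) ⇒ p = 6/7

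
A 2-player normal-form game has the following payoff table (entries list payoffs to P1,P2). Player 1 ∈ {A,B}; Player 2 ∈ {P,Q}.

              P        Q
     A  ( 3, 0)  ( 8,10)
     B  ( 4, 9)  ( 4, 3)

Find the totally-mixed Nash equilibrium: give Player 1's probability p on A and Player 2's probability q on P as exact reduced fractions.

P1 mixes 3/8 on A; P2 mixes 4/5 on P

P1 indiff ⇒ q·3+(1-q)·8 = q·4+(1-q)·4 ⇒ q(-1) = (1-q)(-4) ⇒ q = 4/5
P2 indiff ⇒ p·0+(1-p)·9 = p·10+(1-p)·3 ⇒ p(-10) = (1-p)(-6) ⇒ p = 3/8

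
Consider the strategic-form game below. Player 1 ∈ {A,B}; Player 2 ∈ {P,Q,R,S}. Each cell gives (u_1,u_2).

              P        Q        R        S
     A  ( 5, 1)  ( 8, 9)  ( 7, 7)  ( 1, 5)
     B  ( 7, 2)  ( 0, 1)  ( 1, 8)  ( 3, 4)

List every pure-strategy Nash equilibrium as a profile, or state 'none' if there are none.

(A,P): not NE [P1→B gives 7>5; P2→Q gives 9>1]
(A,Q): NE
(A,R): not NE [P2→Q gives 9>7]
(A,S): not NE [P1→B gives 3>1; P2→Q gives 9>5]
(B,P): not NE [P2→R gives 8>2]
(B,Q): not NE [P1→A gives 8>0; P2→R gives 8>1]
(B,R): not NE [P1→A gives 7>1]
(B,S): not NE [P2→R gives 8>4]

NE set: (A,Q)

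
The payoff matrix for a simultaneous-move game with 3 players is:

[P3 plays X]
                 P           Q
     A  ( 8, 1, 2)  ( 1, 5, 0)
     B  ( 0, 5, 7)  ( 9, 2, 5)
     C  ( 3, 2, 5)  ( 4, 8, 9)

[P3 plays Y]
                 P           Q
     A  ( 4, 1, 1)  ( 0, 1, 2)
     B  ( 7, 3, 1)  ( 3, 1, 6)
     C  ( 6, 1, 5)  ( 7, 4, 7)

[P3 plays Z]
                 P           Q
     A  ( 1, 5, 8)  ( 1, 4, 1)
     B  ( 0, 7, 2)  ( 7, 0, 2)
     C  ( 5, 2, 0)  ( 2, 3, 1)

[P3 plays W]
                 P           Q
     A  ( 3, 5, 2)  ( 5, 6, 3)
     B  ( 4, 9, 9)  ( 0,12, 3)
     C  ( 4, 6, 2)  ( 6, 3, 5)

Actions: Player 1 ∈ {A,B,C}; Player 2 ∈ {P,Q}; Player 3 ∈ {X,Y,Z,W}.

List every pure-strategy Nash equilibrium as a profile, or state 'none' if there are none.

PSNE: ∅

(A,P,X): not NE [P2→Q gives 5>1; P3→Z gives 8>2]
(A,P,Y): not NE [P1→B gives 7>4; P3→Z gives 8>1]
(A,P,Z): not NE [P1→C gives 5>1]
(A,P,W): not NE [P1→C gives 4>3; P2→Q gives 6>5; P3→Z gives 8>2]
(A,Q,X): not NE [P1→B gives 9>1; P3→W gives 3>0]
(A,Q,Y): not NE [P1→C gives 7>0; P3→W gives 3>2]
(A,Q,Z): not NE [P1→B gives 7>1; P2→P gives 5>4; P3→W gives 3>1]
(A,Q,W): not NE [P1→C gives 6>5]
(B,P,X): not NE [P1→A gives 8>0; P3→W gives 9>7]
(B,P,Y): not NE [P3→W gives 9>1]
(B,P,Z): not NE [P1→C gives 5>0; P3→W gives 9>2]
(B,P,W): not NE [P2→Q gives 12>9]
(B,Q,X): not NE [P2→P gives 5>2; P3→Y gives 6>5]
(B,Q,Y): not NE [P1→C gives 7>3; P2→P gives 3>1]
(B,Q,Z): not NE [P2→P gives 7>0; P3→Y gives 6>2]
(B,Q,W): not NE [P1→C gives 6>0; P3→Y gives 6>3]
(C,P,X): not NE [P1→A gives 8>3; P2→Q gives 8>2]
(C,P,Y): not NE [P1→B gives 7>6; P2→Q gives 4>1]
(C,P,Z): not NE [P2→Q gives 3>2; P3→Y gives 5>0]
(C,P,W): not NE [P3→Y gives 5>2]
(C,Q,X): not NE [P1→B gives 9>4]
(C,Q,Y): not NE [P3→X gives 9>7]
(C,Q,Z): not NE [P1→B gives 7>2; P3→X gives 9>1]
(C,Q,W): not NE [P2→P gives 6>3; P3→X gives 9>5]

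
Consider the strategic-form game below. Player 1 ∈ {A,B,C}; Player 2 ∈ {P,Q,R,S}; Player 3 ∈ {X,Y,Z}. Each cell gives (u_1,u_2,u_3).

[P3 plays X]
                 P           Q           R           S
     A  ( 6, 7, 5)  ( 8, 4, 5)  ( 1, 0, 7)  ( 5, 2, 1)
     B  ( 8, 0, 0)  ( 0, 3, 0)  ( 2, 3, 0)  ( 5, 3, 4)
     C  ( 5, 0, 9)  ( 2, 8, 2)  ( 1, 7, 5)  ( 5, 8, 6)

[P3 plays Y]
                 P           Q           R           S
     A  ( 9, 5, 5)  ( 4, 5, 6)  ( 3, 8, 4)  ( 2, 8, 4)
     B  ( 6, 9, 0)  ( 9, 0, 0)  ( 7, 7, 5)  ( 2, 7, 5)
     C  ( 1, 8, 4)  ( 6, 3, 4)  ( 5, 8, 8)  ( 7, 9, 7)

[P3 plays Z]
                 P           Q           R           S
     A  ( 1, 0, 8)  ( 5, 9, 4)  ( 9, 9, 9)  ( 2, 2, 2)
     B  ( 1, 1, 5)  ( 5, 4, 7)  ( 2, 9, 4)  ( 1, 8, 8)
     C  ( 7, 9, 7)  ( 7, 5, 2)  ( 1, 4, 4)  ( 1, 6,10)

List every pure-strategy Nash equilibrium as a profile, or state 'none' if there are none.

(A,P,X): not NE [P1→B gives 8>6; P3→Z gives 8>5]
(A,P,Y): not NE [P2→S gives 8>5; P3→Z gives 8>5]
(A,P,Z): not NE [P1→C gives 7>1; P2→R gives 9>0]
(A,Q,X): not NE [P2→P gives 7>4; P3→Y gives 6>5]
(A,Q,Y): not NE [P1→B gives 9>4; P2→S gives 8>5]
(A,Q,Z): not NE [P1→C gives 7>5; P3→Y gives 6>4]
(A,R,X): not NE [P1→B gives 2>1; P2→P gives 7>0; P3→Z gives 9>7]
(A,R,Y): not NE [P1→B gives 7>3; P3→Z gives 9>4]
(A,R,Z): NE
(A,S,X): not NE [P2→P gives 7>2; P3→Y gives 4>1]
(A,S,Y): not NE [P1→C gives 7>2]
(A,S,Z): not NE [P2→R gives 9>2; P3→Y gives 4>2]
(B,P,X): not NE [P2→S gives 3>0; P3→Z gives 5>0]
(B,P,Y): not NE [P1→A gives 9>6; P3→Z gives 5>0]
(B,P,Z): not NE [P1→C gives 7>1; P2→R gives 9>1]
(B,Q,X): not NE [P1→A gives 8>0; P3→Z gives 7>0]
(B,Q,Y): not NE [P2→P gives 9>0; P3→Z gives 7>0]
(B,Q,Z): not NE [P1→C gives 7>5; P2→R gives 9>4]
(B,R,X): not NE [P3→Y gives 5>0]
(B,R,Y): not NE [P2→P gives 9>7]
(B,R,Z): not NE [P1→A gives 9>2; P3→Y gives 5>4]
(B,S,X): not NE [P3→Z gives 8>4]
(B,S,Y): not NE [P1→C gives 7>2; P2→P gives 9>7; P3→Z gives 8>5]
(B,S,Z): not NE [P1→A gives 2>1; P2→R gives 9>8]
(C,P,X): not NE [P1→B gives 8>5; P2→S gives 8>0]
(C,P,Y): not NE [P1→A gives 9>1; P2→S gives 9>8; P3→X gives 9>4]
(C,P,Z): not NE [P3→X gives 9>7]
(C,Q,X): not NE [P1→A gives 8>2; P3→Y gives 4>2]
(C,Q,Y): not NE [P1→B gives 9>6; P2→S gives 9>3]
(C,Q,Z): not NE [P2→P gives 9>5; P3→Y gives 4>2]
(C,R,X): not NE [P1→B gives 2>1; P2→S gives 8>7; P3→Y gives 8>5]
(C,R,Y): not NE [P1→B gives 7>5; P2→S gives 9>8]
(C,R,Z): not NE [P1→A gives 9>1; P2→P gives 9>4; P3→Y gives 8>4]
(C,S,X): not NE [P3→Z gives 10>6]
(C,S,Y): not NE [P3→Z gives 10>7]
(C,S,Z): not NE [P1→A gives 2>1; P2→P gives 9>6]

PSNE = {(A,R,Z)}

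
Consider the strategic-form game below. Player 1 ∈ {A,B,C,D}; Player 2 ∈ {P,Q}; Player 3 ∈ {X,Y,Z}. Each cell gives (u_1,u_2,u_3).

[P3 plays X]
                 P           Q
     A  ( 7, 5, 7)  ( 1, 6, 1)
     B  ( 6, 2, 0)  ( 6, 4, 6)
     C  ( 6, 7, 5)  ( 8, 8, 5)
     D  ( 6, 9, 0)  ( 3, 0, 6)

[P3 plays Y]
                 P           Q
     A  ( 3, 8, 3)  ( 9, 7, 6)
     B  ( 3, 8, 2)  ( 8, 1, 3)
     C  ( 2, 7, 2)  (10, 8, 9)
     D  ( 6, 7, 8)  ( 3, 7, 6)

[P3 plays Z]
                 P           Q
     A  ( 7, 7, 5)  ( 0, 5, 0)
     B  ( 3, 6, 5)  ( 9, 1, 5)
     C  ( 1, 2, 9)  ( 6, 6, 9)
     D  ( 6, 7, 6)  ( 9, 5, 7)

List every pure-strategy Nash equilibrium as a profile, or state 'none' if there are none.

(A,P,X): not NE [P2→Q gives 6>5]
(A,P,Y): not NE [P1→D gives 6>3; P3→X gives 7>3]
(A,P,Z): not NE [P3→X gives 7>5]
(A,Q,X): not NE [P1→C gives 8>1; P3→Y gives 6>1]
(A,Q,Y): not NE [P1→C gives 10>9; P2→P gives 8>7]
(A,Q,Z): not NE [P1→D gives 9>0; P2→P gives 7>5; P3→Y gives 6>0]
(B,P,X): not NE [P1→A gives 7>6; P2→Q gives 4>2; P3→Z gives 5>0]
(B,P,Y): not NE [P1→D gives 6>3; P3→Z gives 5>2]
(B,P,Z): not NE [P1→A gives 7>3]
(B,Q,X): not NE [P1→C gives 8>6]
(B,Q,Y): not NE [P1→C gives 10>8; P2→P gives 8>1; P3→X gives 6>3]
(B,Q,Z): not NE [P2→P gives 6>1; P3→X gives 6>5]
(C,P,X): not NE [P1→A gives 7>6; P2→Q gives 8>7; P3→Z gives 9>5]
(C,P,Y): not NE [P1→D gives 6>2; P2→Q gives 8>7; P3→Z gives 9>2]
(C,P,Z): not NE [P1→A gives 7>1; P2→Q gives 6>2]
(C,Q,X): not NE [P3→Z gives 9>5]
(C,Q,Y): NE
(C,Q,Z): not NE [P1→D gives 9>6]
(D,P,X): not NE [P1→A gives 7>6; P3→Y gives 8>0]
(D,P,Y): NE
(D,P,Z): not NE [P1→A gives 7>6; P3→Y gives 8>6]
(D,Q,X): not NE [P1→C gives 8>3; P2→P gives 9>0; P3→Z gives 7>6]
(D,Q,Y): not NE [P1→C gives 10>3; P3→Z gives 7>6]
(D,Q,Z): not NE [P2→P gives 7>5]

Nash profiles: (C,Q,Y), (D,P,Y)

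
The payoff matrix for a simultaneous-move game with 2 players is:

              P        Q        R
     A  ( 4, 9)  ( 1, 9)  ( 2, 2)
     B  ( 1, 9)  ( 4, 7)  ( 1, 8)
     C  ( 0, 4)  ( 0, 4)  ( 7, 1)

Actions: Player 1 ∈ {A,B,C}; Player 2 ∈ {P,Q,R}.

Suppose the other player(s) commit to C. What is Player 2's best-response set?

BR_2 = {P,Q}

u_2(P vs C) = 4
u_2(Q vs C) = 4
u_2(R vs C) = 1
max payoff 4 at {P,Q}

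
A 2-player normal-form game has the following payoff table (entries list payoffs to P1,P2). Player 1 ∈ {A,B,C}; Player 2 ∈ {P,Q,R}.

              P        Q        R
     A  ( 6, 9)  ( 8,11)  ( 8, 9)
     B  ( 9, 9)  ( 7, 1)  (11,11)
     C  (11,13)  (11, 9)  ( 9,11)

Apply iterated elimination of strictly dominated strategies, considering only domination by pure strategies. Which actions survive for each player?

P1 drop A (C beats it: P:11>6 Q:11>8 R:9>8)
P2 drop Q (P beats it: B:9>1 C:13>9)
P1→{B,C} P2→{P,R}

Remaining: P1:{B,C} P2:{P,R}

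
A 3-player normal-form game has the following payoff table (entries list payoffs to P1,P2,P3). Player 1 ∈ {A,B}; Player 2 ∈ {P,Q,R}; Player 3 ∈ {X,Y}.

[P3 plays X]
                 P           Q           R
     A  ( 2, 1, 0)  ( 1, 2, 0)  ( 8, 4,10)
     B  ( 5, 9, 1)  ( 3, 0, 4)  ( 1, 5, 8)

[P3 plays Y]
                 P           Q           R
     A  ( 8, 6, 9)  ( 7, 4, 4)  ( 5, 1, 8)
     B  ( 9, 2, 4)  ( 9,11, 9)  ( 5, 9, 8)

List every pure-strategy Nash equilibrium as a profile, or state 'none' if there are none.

PSNE = {(A,R,X), (B,Q,Y)}

(A,P,X): not NE [P1→B gives 5>2; P2→R gives 4>1; P3→Y gives 9>0]
(A,P,Y): not NE [P1→B gives 9>8]
(A,Q,X): not NE [P1→B gives 3>1; P2→R gives 4>2; P3→Y gives 4>0]
(A,Q,Y): not NE [P1→B gives 9>7; P2→P gives 6>4]
(A,R,X): NE
(A,R,Y): not NE [P2→P gives 6>1; P3→X gives 10>8]
(B,P,X): not NE [P3→Y gives 4>1]
(B,P,Y): not NE [P2→Q gives 11>2]
(B,Q,X): not NE [P2→P gives 9>0; P3→Y gives 9>4]
(B,Q,Y): NE
(B,R,X): not NE [P1→A gives 8>1; P2→P gives 9>5]
(B,R,Y): not NE [P2→Q gives 11>9]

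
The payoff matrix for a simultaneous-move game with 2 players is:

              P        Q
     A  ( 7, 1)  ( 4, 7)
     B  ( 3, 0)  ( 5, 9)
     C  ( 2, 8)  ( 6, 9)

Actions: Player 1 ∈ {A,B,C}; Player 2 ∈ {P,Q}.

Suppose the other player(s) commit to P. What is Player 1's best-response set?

P1 best: {A}

u_1(A vs P) = 7
u_1(B vs P) = 3
u_1(C vs P) = 2
max payoff 7 at {A}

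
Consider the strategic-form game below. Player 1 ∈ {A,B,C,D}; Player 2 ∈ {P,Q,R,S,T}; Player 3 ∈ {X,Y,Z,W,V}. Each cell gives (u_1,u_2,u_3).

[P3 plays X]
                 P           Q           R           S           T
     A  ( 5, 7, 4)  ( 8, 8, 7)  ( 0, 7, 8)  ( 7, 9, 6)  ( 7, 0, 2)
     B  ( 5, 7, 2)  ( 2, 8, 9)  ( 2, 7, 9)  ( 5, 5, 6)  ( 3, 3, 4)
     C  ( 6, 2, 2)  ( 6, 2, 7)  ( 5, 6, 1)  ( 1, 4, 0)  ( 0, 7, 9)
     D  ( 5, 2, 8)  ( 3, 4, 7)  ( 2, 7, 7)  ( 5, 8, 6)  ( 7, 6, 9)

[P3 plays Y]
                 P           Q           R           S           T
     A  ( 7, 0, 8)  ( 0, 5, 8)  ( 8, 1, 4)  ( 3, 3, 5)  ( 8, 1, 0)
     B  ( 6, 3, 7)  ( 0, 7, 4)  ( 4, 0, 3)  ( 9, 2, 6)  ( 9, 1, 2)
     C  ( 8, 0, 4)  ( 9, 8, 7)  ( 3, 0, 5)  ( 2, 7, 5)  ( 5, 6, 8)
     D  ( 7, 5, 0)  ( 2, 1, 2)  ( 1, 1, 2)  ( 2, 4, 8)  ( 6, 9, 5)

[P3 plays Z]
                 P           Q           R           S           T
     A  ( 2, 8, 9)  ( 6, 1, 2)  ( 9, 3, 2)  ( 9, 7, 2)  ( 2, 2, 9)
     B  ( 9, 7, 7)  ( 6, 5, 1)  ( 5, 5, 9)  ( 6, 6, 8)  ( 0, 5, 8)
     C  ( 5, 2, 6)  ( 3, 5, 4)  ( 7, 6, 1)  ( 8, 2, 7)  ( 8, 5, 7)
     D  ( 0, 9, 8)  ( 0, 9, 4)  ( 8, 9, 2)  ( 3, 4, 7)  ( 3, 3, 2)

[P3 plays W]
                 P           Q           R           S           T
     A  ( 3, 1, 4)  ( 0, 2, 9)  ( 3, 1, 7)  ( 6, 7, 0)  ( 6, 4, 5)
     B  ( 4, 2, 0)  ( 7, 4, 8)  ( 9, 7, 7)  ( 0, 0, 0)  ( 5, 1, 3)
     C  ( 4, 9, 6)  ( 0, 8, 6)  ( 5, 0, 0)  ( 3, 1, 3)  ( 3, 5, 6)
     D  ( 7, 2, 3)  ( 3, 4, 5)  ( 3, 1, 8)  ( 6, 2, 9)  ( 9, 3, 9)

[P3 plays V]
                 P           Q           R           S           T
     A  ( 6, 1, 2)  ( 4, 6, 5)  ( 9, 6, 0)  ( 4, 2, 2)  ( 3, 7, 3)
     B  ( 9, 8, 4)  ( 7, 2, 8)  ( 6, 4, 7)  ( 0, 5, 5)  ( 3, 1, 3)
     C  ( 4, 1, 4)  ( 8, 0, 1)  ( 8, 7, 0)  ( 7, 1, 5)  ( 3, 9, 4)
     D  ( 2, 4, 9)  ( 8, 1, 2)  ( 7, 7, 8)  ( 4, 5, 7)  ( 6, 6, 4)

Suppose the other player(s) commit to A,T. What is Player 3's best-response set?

u_3(X vs A,T) = 2
u_3(Y vs A,T) = 0
u_3(Z vs A,T) = 9
u_3(W vs A,T) = 5
u_3(V vs A,T) = 3
max payoff 9 at {Z}

P3 best: {Z}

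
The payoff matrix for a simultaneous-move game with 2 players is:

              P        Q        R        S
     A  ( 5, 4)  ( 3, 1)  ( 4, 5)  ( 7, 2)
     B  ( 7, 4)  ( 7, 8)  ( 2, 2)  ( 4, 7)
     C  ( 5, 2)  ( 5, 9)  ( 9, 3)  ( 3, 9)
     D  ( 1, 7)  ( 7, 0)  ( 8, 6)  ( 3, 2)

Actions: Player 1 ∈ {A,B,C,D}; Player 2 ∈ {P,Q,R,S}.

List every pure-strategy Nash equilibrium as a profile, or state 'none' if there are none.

(A,P): not NE [P1→B gives 7>5; P2→R gives 5>4]
(A,Q): not NE [P1→D gives 7>3; P2→R gives 5>1]
(A,R): not NE [P1→C gives 9>4]
(A,S): not NE [P2→R gives 5>2]
(B,P): not NE [P2→Q gives 8>4]
(B,Q): NE
(B,R): not NE [P1→C gives 9>2; P2→Q gives 8>2]
(B,S): not NE [P1→A gives 7>4; P2→Q gives 8>7]
(C,P): not NE [P1→B gives 7>5; P2→S gives 9>2]
(C,Q): not NE [P1→D gives 7>5]
(C,R): not NE [P2→S gives 9>3]
(C,S): not NE [P1→A gives 7>3]
(D,P): not NE [P1→B gives 7>1]
(D,Q): not NE [P2→P gives 7>0]
(D,R): not NE [P1→C gives 9>8; P2→P gives 7>6]
(D,S): not NE [P1→A gives 7>3; P2→P gives 7>2]

Nash profiles: (B,Q)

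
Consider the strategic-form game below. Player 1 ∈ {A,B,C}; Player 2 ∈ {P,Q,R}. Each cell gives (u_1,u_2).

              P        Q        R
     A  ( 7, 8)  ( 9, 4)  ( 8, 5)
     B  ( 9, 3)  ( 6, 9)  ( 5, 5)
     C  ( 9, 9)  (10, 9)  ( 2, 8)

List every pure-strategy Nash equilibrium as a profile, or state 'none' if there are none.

Nash profiles: (C,P), (C,Q)

(A,P): not NE [P1→C gives 9>7]
(A,Q): not NE [P1→C gives 10>9; P2→P gives 8>4]
(A,R): not NE [P2→P gives 8>5]
(B,P): not NE [P2→Q gives 9>3]
(B,Q): not NE [P1→C gives 10>6]
(B,R): not NE [P1→A gives 8>5; P2→Q gives 9>5]
(C,P): NE
(C,Q): NE
(C,R): not NE [P1→A gives 8>2; P2→Q gives 9>8]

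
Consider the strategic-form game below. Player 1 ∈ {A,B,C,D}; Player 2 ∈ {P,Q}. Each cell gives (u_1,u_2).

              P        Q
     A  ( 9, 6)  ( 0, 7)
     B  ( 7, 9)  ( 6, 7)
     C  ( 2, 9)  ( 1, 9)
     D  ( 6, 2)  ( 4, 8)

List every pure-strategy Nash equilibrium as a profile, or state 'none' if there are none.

PSNE: ∅

(A,P): not NE [P2→Q gives 7>6]
(A,Q): not NE [P1→B gives 6>0]
(B,P): not NE [P1→A gives 9>7]
(B,Q): not NE [P2→P gives 9>7]
(C,P): not NE [P1→A gives 9>2]
(C,Q): not NE [P1→B gives 6>1]
(D,P): not NE [P1→A gives 9>6; P2→Q gives 8>2]
(D,Q): not NE [P1→B gives 6>4]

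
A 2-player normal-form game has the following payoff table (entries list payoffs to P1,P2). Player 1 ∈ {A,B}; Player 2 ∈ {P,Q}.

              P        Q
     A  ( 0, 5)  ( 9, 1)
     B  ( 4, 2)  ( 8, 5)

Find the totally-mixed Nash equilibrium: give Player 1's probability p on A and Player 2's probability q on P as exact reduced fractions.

P1 mixes 3/7 on A; P2 mixes 1/5 on P

P1 indiff ⇒ q·0+(1-q)·9 = q·4+(1-q)·8 ⇒ q(-4) = (1-q)(-1) ⇒ q = 1/5
P2 indiff ⇒ p·5+(1-p)·2 = p·1+(1-p)·5 ⇒ p(4) = (1-p)(3) ⇒ p = 3/7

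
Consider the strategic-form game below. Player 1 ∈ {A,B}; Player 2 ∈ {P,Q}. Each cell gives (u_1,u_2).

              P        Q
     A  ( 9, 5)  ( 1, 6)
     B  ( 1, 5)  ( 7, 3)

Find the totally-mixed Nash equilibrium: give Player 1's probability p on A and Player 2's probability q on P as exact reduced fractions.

P1 indiff ⇒ q·9+(1-q)·1 = q·1+(1-q)·7 ⇒ q(8) = (1-q)(6) ⇒ q = 3/7
P2 indiff ⇒ p·5+(1-p)·5 = p·6+(1-p)·3 ⇒ p(-1) = (1-p)(-2) ⇒ p = 2/3

P1 mixes 2/3 on A; P2 mixes 3/7 on P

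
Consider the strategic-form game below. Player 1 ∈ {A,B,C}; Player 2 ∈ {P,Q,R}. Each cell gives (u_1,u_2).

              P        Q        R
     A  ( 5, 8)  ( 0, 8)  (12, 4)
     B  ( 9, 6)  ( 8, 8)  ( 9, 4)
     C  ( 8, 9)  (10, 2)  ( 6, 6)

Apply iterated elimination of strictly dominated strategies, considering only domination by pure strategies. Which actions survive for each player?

P2 drop R (P beats it: A:8>4 B:6>4 C:9>6)
P1 drop A (B beats it: P:9>5 Q:8>0)
P1→{B,C} P2→{P,Q}

Survivors P1:{B,C} P2:{P,Q}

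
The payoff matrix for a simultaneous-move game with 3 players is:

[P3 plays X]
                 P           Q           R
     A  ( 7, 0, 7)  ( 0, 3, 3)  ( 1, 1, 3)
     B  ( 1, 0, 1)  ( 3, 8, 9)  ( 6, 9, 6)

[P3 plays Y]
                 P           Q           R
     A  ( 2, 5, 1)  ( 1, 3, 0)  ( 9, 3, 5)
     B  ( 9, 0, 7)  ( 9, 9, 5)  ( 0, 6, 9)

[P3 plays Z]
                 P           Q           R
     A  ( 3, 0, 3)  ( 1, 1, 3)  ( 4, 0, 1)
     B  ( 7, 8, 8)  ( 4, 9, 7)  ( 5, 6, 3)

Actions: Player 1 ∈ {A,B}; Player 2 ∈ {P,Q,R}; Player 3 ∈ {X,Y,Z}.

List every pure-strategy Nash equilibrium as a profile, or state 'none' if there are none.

Equilibria: none

(A,P,X): not NE [P2→Q gives 3>0]
(A,P,Y): not NE [P1→B gives 9>2; P3→X gives 7>1]
(A,P,Z): not NE [P1→B gives 7>3; P2→Q gives 1>0; P3→X gives 7>3]
(A,Q,X): not NE [P1→B gives 3>0]
(A,Q,Y): not NE [P1→B gives 9>1; P2→P gives 5>3; P3→Z gives 3>0]
(A,Q,Z): not NE [P1→B gives 4>1]
(A,R,X): not NE [P1→B gives 6>1; P2→Q gives 3>1; P3→Y gives 5>3]
(A,R,Y): not NE [P2→P gives 5>3]
(A,R,Z): not NE [P1→B gives 5>4; P2→Q gives 1>0; P3→Y gives 5>1]
(B,P,X): not NE [P1→A gives 7>1; P2→R gives 9>0; P3→Z gives 8>1]
(B,P,Y): not NE [P2→Q gives 9>0; P3→Z gives 8>7]
(B,P,Z): not NE [P2→Q gives 9>8]
(B,Q,X): not NE [P2→R gives 9>8]
(B,Q,Y): not NE [P3→X gives 9>5]
(B,Q,Z): not NE [P3→X gives 9>7]
(B,R,X): not NE [P3→Y gives 9>6]
(B,R,Y): not NE [P1→A gives 9>0; P2→Q gives 9>6]
(B,R,Z): not NE [P2→Q gives 9>6; P3→Y gives 9>3]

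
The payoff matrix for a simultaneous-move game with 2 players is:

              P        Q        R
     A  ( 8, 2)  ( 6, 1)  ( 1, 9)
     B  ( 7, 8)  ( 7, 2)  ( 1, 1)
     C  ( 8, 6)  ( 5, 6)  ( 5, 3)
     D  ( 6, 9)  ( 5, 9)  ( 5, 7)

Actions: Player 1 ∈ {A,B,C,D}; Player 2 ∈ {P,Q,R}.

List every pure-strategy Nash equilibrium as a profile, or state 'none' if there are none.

(A,P): not NE [P2→R gives 9>2]
(A,Q): not NE [P1→B gives 7>6; P2→R gives 9>1]
(A,R): not NE [P1→D gives 5>1]
(B,P): not NE [P1→C gives 8>7]
(B,Q): not NE [P2→P gives 8>2]
(B,R): not NE [P1→D gives 5>1; P2→P gives 8>1]
(C,P): NE
(C,Q): not NE [P1→B gives 7>5]
(C,R): not NE [P2→Q gives 6>3]
(D,P): not NE [P1→C gives 8>6]
(D,Q): not NE [P1→B gives 7>5]
(D,R): not NE [P2→Q gives 9>7]

PSNE = {(C,P)}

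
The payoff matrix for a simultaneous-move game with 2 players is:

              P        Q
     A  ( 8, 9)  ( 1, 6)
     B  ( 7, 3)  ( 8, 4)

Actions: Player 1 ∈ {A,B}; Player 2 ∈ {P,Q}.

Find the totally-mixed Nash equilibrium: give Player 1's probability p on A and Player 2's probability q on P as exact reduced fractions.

p=1/4, q=7/8

P1 indiff ⇒ q·8+(1-q)·1 = q·7+(1-q)·8 ⇒ q(1) = (1-q)(7) ⇒ q = 7/8
P2 indiff ⇒ p·9+(1-p)·3 = p·6+(1-p)·4 ⇒ p(3) = (1-p)(1) ⇒ p = 1/4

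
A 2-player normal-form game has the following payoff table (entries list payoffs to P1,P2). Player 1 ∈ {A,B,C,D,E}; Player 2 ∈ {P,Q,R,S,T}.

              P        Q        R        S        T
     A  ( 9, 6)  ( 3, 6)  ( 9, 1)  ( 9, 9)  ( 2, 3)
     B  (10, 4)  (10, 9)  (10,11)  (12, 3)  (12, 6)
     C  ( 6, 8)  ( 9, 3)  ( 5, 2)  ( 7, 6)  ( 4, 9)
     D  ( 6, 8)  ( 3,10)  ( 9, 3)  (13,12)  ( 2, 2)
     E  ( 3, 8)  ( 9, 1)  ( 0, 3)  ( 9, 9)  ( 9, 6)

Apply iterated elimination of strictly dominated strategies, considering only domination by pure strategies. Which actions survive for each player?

P1 drop A (B beats it: P:10>9 Q:10>3 R:10>9 S:12>9 T:12>2)
P1 drop C (B beats it: P:10>6 Q:10>9 R:10>5 S:12>7 T:12>4)
P1 drop E (B beats it: P:10>3 Q:10>9 R:10>0 S:12>9 T:12>9)
P2 drop P (Q beats it: B:9>4 D:10>8)
P2 drop T (Q beats it: B:9>6 D:10>2)
P1→{B,D} P2→{Q,R,S}

Survivors P1:{B,D} P2:{Q,R,S}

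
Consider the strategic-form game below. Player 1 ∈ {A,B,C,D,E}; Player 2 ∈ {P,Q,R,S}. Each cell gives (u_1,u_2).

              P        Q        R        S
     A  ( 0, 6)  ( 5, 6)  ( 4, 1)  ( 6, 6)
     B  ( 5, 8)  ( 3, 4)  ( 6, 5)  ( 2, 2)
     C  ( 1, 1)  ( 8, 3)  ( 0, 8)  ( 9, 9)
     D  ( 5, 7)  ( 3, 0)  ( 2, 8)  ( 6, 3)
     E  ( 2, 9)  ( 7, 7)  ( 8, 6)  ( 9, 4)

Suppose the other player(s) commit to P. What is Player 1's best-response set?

BR_1 = {B,D}

u_1(A vs P) = 0
u_1(B vs P) = 5
u_1(C vs P) = 1
u_1(D vs P) = 5
u_1(E vs P) = 2
max payoff 5 at {B,D}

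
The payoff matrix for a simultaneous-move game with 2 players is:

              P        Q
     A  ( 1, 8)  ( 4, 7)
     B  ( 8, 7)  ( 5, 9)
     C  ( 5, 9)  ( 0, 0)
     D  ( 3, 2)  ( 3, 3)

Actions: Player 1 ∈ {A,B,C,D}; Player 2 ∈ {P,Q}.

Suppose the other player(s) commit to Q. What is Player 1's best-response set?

u_1(A vs Q) = 4
u_1(B vs Q) = 5
u_1(C vs Q) = 0
u_1(D vs Q) = 3
max payoff 5 at {B}

P1 best: {B}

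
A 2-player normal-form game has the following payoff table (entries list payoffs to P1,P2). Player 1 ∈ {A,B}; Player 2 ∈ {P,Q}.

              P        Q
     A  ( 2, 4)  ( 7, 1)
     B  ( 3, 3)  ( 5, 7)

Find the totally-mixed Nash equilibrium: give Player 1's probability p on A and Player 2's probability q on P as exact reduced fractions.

p=4/7, q=2/3

P1 indiff ⇒ q·2+(1-q)·7 = q·3+(1-q)·5 ⇒ q(-1) = (1-q)(-2) ⇒ q = 2/3
P2 indiff ⇒ p·4+(1-p)·3 = p·1+(1-p)·7 ⇒ p(3) = (1-p)(4) ⇒ p = 4/7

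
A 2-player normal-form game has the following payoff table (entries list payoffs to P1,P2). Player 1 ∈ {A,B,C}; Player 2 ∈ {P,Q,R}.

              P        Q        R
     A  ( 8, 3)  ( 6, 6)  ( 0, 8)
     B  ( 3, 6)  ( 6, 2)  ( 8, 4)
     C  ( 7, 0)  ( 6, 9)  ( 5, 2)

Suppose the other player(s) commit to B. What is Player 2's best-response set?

u_2(P vs B) = 6
u_2(Q vs B) = 2
u_2(R vs B) = 4
max payoff 6 at {P}

P2 best: {P}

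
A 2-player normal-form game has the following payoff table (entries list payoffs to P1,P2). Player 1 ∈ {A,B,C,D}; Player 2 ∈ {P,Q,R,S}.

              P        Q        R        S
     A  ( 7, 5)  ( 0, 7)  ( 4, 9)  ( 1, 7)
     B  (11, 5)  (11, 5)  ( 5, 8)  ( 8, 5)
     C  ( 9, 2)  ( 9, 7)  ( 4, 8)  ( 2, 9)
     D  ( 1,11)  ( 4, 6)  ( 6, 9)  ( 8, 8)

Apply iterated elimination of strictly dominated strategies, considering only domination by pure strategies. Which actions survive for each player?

Remaining: P1:{B,D} P2:{P,R}

P1 drop A (B beats it: P:11>7 Q:11>0 R:5>4 S:8>1)
P1 drop C (B beats it: P:11>9 Q:11>9 R:5>4 S:8>2)
P2 drop Q (R beats it: B:8>5 D:9>6)
P2 drop S (R beats it: B:8>5 D:9>8)
P1→{B,D} P2→{P,R}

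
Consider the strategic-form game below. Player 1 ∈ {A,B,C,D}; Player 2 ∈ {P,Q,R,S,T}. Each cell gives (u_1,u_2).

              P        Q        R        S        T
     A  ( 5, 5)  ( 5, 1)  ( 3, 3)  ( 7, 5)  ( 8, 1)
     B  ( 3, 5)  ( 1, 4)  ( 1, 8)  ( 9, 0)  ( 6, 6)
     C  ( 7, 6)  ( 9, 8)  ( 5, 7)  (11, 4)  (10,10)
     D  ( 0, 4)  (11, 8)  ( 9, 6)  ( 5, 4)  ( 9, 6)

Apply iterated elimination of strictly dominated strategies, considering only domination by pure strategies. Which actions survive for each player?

Survivors P1:{C,D} P2:{Q,T}

P1 drop A (C beats it: P:7>5 Q:9>5 R:5>3 S:11>7 T:10>8)
P1 drop B (C beats it: P:7>3 Q:9>1 R:5>1 S:11>9 T:10>6)
P2 drop P (Q beats it: C:8>6 D:8>4)
P2 drop R (Q beats it: C:8>7 D:8>6)
P2 drop S (Q beats it: C:8>4 D:8>4)
P1→{C,D} P2→{Q,T}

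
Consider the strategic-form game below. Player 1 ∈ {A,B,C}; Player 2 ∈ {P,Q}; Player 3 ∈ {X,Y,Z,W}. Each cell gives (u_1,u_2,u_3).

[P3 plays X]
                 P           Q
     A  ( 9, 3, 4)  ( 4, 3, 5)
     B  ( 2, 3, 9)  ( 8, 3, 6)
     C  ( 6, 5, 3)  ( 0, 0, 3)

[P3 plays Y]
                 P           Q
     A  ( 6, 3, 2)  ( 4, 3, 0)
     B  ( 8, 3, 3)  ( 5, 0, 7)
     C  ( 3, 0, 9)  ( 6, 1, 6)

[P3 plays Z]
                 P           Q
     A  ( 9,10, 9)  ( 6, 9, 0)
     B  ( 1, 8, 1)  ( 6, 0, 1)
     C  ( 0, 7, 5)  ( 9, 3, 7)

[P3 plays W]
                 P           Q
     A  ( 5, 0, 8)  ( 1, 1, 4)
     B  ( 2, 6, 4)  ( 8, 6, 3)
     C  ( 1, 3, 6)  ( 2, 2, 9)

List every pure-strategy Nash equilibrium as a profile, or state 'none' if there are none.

PSNE = {(A,P,Z)}

(A,P,X): not NE [P3→Z gives 9>4]
(A,P,Y): not NE [P1→B gives 8>6; P3→Z gives 9>2]
(A,P,Z): NE
(A,P,W): not NE [P2→Q gives 1>0; P3→Z gives 9>8]
(A,Q,X): not NE [P1→B gives 8>4]
(A,Q,Y): not NE [P1→C gives 6>4; P3→X gives 5>0]
(A,Q,Z): not NE [P1→C gives 9>6; P2→P gives 10>9; P3→X gives 5>0]
(A,Q,W): not NE [P1→B gives 8>1; P3→X gives 5>4]
(B,P,X): not NE [P1→A gives 9>2]
(B,P,Y): not NE [P3→X gives 9>3]
(B,P,Z): not NE [P1→A gives 9>1; P3→X gives 9>1]
(B,P,W): not NE [P1→A gives 5>2; P3→X gives 9>4]
(B,Q,X): not NE [P3→Y gives 7>6]
(B,Q,Y): not NE [P1→C gives 6>5; P2→P gives 3>0]
(B,Q,Z): not NE [P1→C gives 9>6; P2→P gives 8>0; P3→Y gives 7>1]
(B,Q,W): not NE [P3→Y gives 7>3]
(C,P,X): not NE [P1→A gives 9>6; P3→Y gives 9>3]
(C,P,Y): not NE [P1→B gives 8>3; P2→Q gives 1>0]
(C,P,Z): not NE [P1→A gives 9>0; P3→Y gives 9>5]
(C,P,W): not NE [P1→A gives 5>1; P3→Y gives 9>6]
(C,Q,X): not NE [P1→B gives 8>0; P2→P gives 5>0; P3→W gives 9>3]
(C,Q,Y): not NE [P3→W gives 9>6]
(C,Q,Z): not NE [P2→P gives 7>3; P3→W gives 9>7]
(C,Q,W): not NE [P1→B gives 8>2; P2→P gives 3>2]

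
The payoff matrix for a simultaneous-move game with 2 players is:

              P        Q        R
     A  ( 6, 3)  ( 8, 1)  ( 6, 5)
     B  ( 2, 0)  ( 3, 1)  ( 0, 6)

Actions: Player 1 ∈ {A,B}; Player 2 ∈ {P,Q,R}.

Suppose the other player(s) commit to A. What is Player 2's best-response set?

u_2(P vs A) = 3
u_2(Q vs A) = 1
u_2(R vs A) = 5
max payoff 5 at {R}

P2 best: {R}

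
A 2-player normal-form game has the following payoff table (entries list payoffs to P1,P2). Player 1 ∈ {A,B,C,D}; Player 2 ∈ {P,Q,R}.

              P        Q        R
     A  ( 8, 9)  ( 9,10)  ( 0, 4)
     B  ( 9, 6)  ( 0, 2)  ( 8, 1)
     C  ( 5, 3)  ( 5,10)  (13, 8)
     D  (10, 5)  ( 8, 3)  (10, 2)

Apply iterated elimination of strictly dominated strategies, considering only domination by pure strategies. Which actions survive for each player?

IESDS → P1:{A,D} P2:{P,Q}

P1 drop B (D beats it: P:10>9 Q:8>0 R:10>8)
P2 drop R (Q beats it: A:10>4 C:10>8 D:3>2)
P1 drop C (A beats it: P:8>5 Q:9>5)
P1→{A,D} P2→{P,Q}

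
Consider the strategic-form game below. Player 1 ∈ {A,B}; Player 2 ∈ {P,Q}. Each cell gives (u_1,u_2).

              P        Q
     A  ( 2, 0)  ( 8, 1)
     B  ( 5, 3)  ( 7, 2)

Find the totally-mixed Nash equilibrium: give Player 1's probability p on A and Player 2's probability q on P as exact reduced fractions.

p=1/2, q=1/4

P1 indiff ⇒ q·2+(1-q)·8 = q·5+(1-q)·7 ⇒ q(-3) = (1-q)(-1) ⇒ q = 1/4
P2 indiff ⇒ p·0+(1-p)·3 = p·1+(1-p)·2 ⇒ p(-1) = (1-p)(-1) ⇒ p = 1/2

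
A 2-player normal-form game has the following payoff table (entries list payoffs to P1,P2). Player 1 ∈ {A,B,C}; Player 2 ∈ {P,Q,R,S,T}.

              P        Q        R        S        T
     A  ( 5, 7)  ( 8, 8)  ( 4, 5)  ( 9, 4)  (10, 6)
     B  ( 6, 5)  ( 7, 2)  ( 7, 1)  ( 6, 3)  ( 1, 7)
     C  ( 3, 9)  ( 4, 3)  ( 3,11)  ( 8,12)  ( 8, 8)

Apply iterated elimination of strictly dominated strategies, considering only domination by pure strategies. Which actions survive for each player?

Remaining: P1:{A,B} P2:{P,Q,T}

P1 drop C (A beats it: P:5>3 Q:8>4 R:4>3 S:9>8 T:10>8)
P2 drop R (P beats it: A:7>5 B:5>1)
P2 drop S (P beats it: A:7>4 B:5>3)
P1→{A,B} P2→{P,Q,T}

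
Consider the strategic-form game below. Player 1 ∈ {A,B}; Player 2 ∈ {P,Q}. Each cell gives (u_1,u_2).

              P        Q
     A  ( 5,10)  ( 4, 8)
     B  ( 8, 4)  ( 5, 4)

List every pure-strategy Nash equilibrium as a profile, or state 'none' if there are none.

Nash profiles: (B,P), (B,Q)

(A,P): not NE [P1→B gives 8>5]
(A,Q): not NE [P1→B gives 5>4; P2→P gives 10>8]
(B,P): NE
(B,Q): NE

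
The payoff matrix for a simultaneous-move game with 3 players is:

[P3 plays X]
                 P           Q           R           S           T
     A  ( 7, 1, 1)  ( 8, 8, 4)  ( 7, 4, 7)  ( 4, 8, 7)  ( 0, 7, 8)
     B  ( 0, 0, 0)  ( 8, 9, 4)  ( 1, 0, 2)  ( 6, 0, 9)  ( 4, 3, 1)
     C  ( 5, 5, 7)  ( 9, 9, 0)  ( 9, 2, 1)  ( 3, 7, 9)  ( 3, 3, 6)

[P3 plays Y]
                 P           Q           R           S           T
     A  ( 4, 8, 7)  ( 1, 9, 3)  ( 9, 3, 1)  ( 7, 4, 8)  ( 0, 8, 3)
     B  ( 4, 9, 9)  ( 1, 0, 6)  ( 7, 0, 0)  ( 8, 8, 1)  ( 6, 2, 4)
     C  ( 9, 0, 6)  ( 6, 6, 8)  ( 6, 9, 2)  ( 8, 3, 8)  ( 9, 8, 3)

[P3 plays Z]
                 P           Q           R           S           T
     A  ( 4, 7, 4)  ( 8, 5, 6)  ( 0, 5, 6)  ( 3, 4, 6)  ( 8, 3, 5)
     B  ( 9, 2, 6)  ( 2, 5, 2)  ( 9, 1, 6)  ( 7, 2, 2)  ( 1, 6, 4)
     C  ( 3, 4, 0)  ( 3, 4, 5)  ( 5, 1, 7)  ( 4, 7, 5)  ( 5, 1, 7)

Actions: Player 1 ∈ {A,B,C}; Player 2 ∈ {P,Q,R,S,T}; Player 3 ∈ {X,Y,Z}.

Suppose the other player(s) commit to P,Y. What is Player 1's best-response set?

u_1(A vs P,Y) = 4
u_1(B vs P,Y) = 4
u_1(C vs P,Y) = 9
max payoff 9 at {C}

argmax u_1 = {C}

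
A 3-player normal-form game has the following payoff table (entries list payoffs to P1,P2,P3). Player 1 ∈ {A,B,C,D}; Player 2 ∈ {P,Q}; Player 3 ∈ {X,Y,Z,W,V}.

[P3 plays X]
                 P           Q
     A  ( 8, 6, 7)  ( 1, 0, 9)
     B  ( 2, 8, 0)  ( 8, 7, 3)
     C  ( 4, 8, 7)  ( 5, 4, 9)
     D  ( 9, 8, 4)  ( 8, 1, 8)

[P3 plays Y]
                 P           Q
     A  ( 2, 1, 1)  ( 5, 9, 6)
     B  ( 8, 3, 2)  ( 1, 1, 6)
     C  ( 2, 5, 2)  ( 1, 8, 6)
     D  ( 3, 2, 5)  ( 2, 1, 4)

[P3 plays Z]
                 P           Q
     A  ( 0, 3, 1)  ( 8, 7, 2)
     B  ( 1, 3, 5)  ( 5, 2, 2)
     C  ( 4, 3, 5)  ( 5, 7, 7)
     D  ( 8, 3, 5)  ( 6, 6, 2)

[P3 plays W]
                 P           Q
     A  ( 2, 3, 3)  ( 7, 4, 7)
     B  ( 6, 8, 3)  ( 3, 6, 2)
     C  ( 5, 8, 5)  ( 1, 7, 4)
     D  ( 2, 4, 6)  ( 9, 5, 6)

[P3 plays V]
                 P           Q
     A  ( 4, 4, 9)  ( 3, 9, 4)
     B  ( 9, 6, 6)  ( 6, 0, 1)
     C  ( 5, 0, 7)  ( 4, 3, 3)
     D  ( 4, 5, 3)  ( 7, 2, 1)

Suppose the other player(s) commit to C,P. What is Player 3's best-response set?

BR_3 = {X,V}

u_3(X vs C,P) = 7
u_3(Y vs C,P) = 2
u_3(Z vs C,P) = 5
u_3(W vs C,P) = 5
u_3(V vs C,P) = 7
max payoff 7 at {X,V}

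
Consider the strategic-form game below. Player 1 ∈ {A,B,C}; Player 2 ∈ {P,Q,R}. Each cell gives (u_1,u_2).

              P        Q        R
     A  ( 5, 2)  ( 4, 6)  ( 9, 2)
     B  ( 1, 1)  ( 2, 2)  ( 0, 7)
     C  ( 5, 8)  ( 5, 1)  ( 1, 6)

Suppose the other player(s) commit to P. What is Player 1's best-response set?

argmax u_1 = {A,C}

u_1(A vs P) = 5
u_1(B vs P) = 1
u_1(C vs P) = 5
max payoff 5 at {A,C}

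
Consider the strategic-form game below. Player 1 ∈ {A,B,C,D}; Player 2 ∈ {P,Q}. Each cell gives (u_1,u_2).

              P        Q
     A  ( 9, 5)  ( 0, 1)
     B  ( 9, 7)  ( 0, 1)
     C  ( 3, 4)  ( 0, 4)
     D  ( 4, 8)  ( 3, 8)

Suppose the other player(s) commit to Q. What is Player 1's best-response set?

BR_1 = {D}

u_1(A vs Q) = 0
u_1(B vs Q) = 0
u_1(C vs Q) = 0
u_1(D vs Q) = 3
max payoff 3 at {D}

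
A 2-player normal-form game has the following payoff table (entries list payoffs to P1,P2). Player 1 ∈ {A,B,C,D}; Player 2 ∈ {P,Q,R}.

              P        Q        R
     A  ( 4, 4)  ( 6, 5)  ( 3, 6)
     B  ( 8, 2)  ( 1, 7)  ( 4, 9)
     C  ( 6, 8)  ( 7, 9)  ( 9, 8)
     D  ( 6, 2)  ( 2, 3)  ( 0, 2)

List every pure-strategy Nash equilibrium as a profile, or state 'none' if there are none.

NE set: (C,Q)

(A,P): not NE [P1→B gives 8>4; P2→R gives 6>4]
(A,Q): not NE [P1→C gives 7>6; P2→R gives 6>5]
(A,R): not NE [P1→C gives 9>3]
(B,P): not NE [P2→R gives 9>2]
(B,Q): not NE [P1→C gives 7>1; P2→R gives 9>7]
(B,R): not NE [P1→C gives 9>4]
(C,P): not NE [P1→B gives 8>6; P2→Q gives 9>8]
(C,Q): NE
(C,R): not NE [P2→Q gives 9>8]
(D,P): not NE [P1→B gives 8>6; P2→Q gives 3>2]
(D,Q): not NE [P1→C gives 7>2]
(D,R): not NE [P1→C gives 9>0; P2→Q gives 3>2]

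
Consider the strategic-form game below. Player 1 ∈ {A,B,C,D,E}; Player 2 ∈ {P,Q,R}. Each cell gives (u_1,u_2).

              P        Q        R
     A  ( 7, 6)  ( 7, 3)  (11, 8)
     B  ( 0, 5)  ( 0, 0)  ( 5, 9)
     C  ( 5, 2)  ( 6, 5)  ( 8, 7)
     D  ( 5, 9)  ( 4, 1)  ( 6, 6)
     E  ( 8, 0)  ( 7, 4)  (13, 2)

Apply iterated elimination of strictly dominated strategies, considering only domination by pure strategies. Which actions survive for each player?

P1 drop B (A beats it: P:7>0 Q:7>0 R:11>5)
P1 drop C (A beats it: P:7>5 Q:7>6 R:11>8)
P1 drop D (A beats it: P:7>5 Q:7>4 R:11>6)
P2 drop P (R beats it: A:8>6 E:2>0)
P1→{A,E} P2→{Q,R}

IESDS → P1:{A,E} P2:{Q,R}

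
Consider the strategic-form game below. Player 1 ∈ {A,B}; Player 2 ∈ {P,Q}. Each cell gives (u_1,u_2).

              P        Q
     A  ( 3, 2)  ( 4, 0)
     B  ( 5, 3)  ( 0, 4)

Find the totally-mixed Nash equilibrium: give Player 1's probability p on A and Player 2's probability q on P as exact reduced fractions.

p=1/3, q=2/3

P1 indiff ⇒ q·3+(1-q)·4 = q·5+(1-q)·0 ⇒ q(-2) = (1-q)(-4) ⇒ q = 2/3
P2 indiff ⇒ p·2+(1-p)·3 = p·0+(1-p)·4 ⇒ p(2) = (1-p)(1) ⇒ p = 1/3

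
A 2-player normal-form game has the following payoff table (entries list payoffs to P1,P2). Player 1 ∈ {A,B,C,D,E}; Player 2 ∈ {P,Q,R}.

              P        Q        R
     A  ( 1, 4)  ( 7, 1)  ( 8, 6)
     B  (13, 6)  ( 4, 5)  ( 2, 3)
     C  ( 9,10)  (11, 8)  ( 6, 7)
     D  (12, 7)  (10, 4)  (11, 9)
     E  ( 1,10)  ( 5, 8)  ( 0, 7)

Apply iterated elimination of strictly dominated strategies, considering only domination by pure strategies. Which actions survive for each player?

P1 drop A (D beats it: P:12>1 Q:10>7 R:11>8)
P1 drop E (C beats it: P:9>1 Q:11>5 R:6>0)
P2 drop Q (P beats it: B:6>5 C:10>8 D:7>4)
P1 drop C (D beats it: P:12>9 R:11>6)
P1→{B,D} P2→{P,R}

IESDS → P1:{B,D} P2:{P,R}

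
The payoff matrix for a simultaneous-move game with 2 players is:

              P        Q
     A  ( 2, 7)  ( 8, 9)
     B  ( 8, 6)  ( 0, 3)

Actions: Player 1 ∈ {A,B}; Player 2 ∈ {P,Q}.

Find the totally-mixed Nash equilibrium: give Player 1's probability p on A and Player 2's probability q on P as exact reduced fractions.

p=3/5, q=4/7

P1 indiff ⇒ q·2+(1-q)·8 = q·8+(1-q)·0 ⇒ q(-6) = (1-q)(-8) ⇒ q = 4/7
P2 indiff ⇒ p·7+(1-p)·6 = p·9+(1-p)·3 ⇒ p(-2) = (1-p)(-3) ⇒ p = 3/5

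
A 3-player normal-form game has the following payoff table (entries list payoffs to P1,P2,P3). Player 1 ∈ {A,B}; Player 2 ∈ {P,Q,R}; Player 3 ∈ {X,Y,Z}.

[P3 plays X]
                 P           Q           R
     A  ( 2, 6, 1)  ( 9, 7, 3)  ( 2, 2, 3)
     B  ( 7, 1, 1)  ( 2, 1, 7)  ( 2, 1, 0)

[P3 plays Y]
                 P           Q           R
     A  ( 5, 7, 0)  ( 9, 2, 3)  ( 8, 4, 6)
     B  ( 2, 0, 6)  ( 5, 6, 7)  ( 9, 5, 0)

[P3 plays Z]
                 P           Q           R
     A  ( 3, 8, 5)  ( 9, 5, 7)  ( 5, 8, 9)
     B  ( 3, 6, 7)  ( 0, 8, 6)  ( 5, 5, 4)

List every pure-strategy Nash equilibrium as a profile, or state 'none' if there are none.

NE set: (A,P,Z), (A,R,Z)

(A,P,X): not NE [P1→B gives 7>2; P2→Q gives 7>6; P3→Z gives 5>1]
(A,P,Y): not NE [P3→Z gives 5>0]
(A,P,Z): NE
(A,Q,X): not NE [P3→Z gives 7>3]
(A,Q,Y): not NE [P2→P gives 7>2; P3→Z gives 7>3]
(A,Q,Z): not NE [P2→R gives 8>5]
(A,R,X): not NE [P2→Q gives 7>2; P3→Z gives 9>3]
(A,R,Y): not NE [P1→B gives 9>8; P2→P gives 7>4; P3→Z gives 9>6]
(A,R,Z): NE
(B,P,X): not NE [P3→Z gives 7>1]
(B,P,Y): not NE [P1→A gives 5>2; P2→Q gives 6>0; P3→Z gives 7>6]
(B,P,Z): not NE [P2→Q gives 8>6]
(B,Q,X): not NE [P1→A gives 9>2]
(B,Q,Y): not NE [P1→A gives 9>5]
(B,Q,Z): not NE [P1→A gives 9>0; P3→Y gives 7>6]
(B,R,X): not NE [P3→Z gives 4>0]
(B,R,Y): not NE [P2→Q gives 6>5; P3→Z gives 4>0]
(B,R,Z): not NE [P2→Q gives 8>5]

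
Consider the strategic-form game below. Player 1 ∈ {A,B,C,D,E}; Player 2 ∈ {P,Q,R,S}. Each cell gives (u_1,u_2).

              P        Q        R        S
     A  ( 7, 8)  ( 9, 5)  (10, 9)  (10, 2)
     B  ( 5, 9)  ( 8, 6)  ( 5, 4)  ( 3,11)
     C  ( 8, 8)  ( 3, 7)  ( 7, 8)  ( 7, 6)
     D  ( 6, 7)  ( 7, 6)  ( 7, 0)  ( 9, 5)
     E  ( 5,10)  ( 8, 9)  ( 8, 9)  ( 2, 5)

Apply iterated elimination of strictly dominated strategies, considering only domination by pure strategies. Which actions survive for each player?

P1 drop B (A beats it: P:7>5 Q:9>8 R:10>5 S:10>3)
P1 drop D (A beats it: P:7>6 Q:9>7 R:10>7 S:10>9)
P1 drop E (A beats it: P:7>5 Q:9>8 R:10>8 S:10>2)
P2 drop Q (P beats it: A:8>5 C:8>7)
P2 drop S (P beats it: A:8>2 C:8>6)
P1→{A,C} P2→{P,R}

Remaining: P1:{A,C} P2:{P,R}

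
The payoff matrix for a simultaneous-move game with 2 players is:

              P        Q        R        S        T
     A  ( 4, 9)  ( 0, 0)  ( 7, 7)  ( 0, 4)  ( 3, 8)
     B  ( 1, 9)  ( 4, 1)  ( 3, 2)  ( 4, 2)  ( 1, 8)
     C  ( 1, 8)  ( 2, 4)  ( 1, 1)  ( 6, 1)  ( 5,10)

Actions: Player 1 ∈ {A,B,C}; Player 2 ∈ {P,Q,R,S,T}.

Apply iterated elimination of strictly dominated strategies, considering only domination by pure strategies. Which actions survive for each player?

P2 drop Q (P beats it: A:9>0 B:9>1 C:8>4)
P2 drop R (P beats it: A:9>7 B:9>2 C:8>1)
P2 drop S (P beats it: A:9>4 B:9>2 C:8>1)
P1 drop B (A beats it: P:4>1 T:3>1)
P1→{A,C} P2→{P,T}

IESDS → P1:{A,C} P2:{P,T}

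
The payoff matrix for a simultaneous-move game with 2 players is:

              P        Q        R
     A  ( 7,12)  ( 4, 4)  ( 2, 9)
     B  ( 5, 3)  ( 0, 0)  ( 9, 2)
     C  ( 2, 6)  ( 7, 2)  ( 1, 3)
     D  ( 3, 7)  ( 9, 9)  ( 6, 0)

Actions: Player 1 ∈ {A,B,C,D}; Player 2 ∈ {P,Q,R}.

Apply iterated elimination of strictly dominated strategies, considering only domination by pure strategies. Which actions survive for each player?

P1 drop C (D beats it: P:3>2 Q:9>7 R:6>1)
P2 drop R (P beats it: A:12>9 B:3>2 D:7>0)
P1 drop B (A beats it: P:7>5 Q:4>0)
P1→{A,D} P2→{P,Q}

IESDS → P1:{A,D} P2:{P,Q}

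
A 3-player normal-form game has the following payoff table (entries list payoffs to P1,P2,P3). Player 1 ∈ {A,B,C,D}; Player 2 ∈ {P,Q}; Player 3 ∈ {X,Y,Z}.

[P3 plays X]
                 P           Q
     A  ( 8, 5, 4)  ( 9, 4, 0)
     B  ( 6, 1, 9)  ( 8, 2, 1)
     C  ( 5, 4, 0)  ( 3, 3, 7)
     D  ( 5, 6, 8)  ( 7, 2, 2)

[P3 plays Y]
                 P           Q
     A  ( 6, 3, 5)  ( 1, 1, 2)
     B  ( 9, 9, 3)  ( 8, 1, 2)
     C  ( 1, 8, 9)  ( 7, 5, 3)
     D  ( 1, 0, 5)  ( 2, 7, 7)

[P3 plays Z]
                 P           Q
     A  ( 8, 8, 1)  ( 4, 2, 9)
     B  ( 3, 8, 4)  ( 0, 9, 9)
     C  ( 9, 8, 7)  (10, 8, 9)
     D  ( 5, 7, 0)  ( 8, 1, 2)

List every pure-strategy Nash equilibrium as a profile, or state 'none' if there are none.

PSNE = {(C,Q,Z)}

(A,P,X): not NE [P3→Y gives 5>4]
(A,P,Y): not NE [P1→B gives 9>6]
(A,P,Z): not NE [P1→C gives 9>8; P3→Y gives 5>1]
(A,Q,X): not NE [P2→P gives 5>4; P3→Z gives 9>0]
(A,Q,Y): not NE [P1→B gives 8>1; P2→P gives 3>1; P3→Z gives 9>2]
(A,Q,Z): not NE [P1→C gives 10>4; P2→P gives 8>2]
(B,P,X): not NE [P1→A gives 8>6; P2→Q gives 2>1]
(B,P,Y): not NE [P3→X gives 9>3]
(B,P,Z): not NE [P1→C gives 9>3; P2→Q gives 9>8; P3→X gives 9>4]
(B,Q,X): not NE [P1→A gives 9>8; P3→Z gives 9>1]
(B,Q,Y): not NE [P2→P gives 9>1; P3→Z gives 9>2]
(B,Q,Z): not NE [P1→C gives 10>0]
(C,P,X): not NE [P1→A gives 8>5; P3→Y gives 9>0]
(C,P,Y): not NE [P1→B gives 9>1]
(C,P,Z): not NE [P3→Y gives 9>7]
(C,Q,X): not NE [P1→A gives 9>3; P2→P gives 4>3; P3→Z gives 9>7]
(C,Q,Y): not NE [P1→B gives 8>7; P2→P gives 8>5; P3→Z gives 9>3]
(C,Q,Z): NE
(D,P,X): not NE [P1→A gives 8>5]
(D,P,Y): not NE [P1→B gives 9>1; P2→Q gives 7>0; P3→X gives 8>5]
(D,P,Z): not NE [P1→C gives 9>5; P3→X gives 8>0]
(D,Q,X): not NE [P1→A gives 9>7; P2→P gives 6>2; P3→Y gives 7>2]
(D,Q,Y): not NE [P1→B gives 8>2]
(D,Q,Z): not NE [P1→C gives 10>8; P2→P gives 7>1; P3→Y gives 7>2]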